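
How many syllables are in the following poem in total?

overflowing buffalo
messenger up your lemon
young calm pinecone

18

Line 1: overflowing (4), buffalo (3) → 7
Line 2: messenger (3), up (1), your (1), lemon (2) → 7
Line 3: young (1), calm (1), pinecone (2) → 4
Total: 7 + 7 + 4 = 18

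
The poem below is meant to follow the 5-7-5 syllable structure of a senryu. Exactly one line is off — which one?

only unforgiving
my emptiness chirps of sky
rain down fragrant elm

Line 1

Line 1: only (2), unforgiving (4) → 6 (expected 5)
Line 2: my (1), emptiness (3), chirps (1), of (1), sky (1) → 7 ✓
Line 3: rain (1), down (1), fragrant (2), elm (1) → 5 ✓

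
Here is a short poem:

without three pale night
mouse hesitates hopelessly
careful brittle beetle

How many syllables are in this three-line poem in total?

Line 1: without (2), three (1), pale (1), night (1) → 5
Line 2: mouse (1), hesitates (3), hopelessly (3) → 7
Line 3: careful (2), brittle (2), beetle (2) → 6
Total: 5 + 7 + 6 = 18

18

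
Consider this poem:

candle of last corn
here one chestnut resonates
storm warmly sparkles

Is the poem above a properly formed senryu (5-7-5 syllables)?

Yes

Line 1: "candle of last corn": 2+1+1+1 = 5 ✓
Line 2: "here one chestnut resonates": 1+1+2+3 = 7 ✓
Line 3: "storm warmly sparkles": 1+2+2 = 5 ✓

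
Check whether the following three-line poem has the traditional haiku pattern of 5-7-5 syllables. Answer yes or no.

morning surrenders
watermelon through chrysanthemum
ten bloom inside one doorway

Line 1: morning (2), surrenders (3) → 5 ✓
Line 2: watermelon (4), through (1), chrysanthemum (4) → 9 (expected 7)
Line 3: ten (1), bloom (1), inside (2), one (1), doorway (2) → 7 (expected 5)

No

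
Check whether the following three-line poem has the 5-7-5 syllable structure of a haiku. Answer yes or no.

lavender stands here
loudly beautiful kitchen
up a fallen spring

Yes

Line 1: "lavender stands here": 3+1+1 = 5 ✓
Line 2: "loudly beautiful kitchen": 2+3+2 = 7 ✓
Line 3: "up a fallen spring": 1+1+2+1 = 5 ✓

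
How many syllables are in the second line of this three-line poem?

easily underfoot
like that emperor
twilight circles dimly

The second line: "like that emperor": 1+1+3 = 5

5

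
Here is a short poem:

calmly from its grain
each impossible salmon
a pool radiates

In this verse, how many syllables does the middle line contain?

7

The middle line: "each impossible salmon": 1+4+2 = 7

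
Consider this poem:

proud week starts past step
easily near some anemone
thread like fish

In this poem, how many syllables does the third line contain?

3

The third line: "thread like fish": 1+1+1 = 3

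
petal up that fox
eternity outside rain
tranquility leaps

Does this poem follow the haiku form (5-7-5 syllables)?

Line 1: petal (2), up (1), that (1), fox (1) → 5 ✓
Line 2: eternity (4), outside (2), rain (1) → 7 ✓
Line 3: tranquility (4), leaps (1) → 5 ✓

Yes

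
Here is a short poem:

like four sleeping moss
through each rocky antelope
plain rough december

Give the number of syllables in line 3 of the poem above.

5

Line 3: "plain rough december": 1+1+3 = 5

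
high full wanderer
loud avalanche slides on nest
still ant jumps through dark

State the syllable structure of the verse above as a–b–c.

Line 1: high (1), full (1), wanderer (3) → 5
Line 2: loud (1), avalanche (3), slides (1), on (1), nest (1) → 7
Line 3: still (1), ant (1), jumps (1), through (1), dark (1) → 5

5–7–5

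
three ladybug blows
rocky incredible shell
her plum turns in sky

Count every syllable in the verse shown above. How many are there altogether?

Line 1: "three ladybug blows": 1+3+1 = 5
Line 2: "rocky incredible shell": 2+4+1 = 7
Line 3: "her plum turns in sky": 1+1+1+1+1 = 5
Total: 5 + 7 + 5 = 17

17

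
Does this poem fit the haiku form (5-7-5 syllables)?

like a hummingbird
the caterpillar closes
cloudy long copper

Line 1: like (1), a (1), hummingbird (3) → 5 ✓
Line 2: the (1), caterpillar (4), closes (2) → 7 ✓
Line 3: cloudy (2), long (1), copper (2) → 5 ✓

Yes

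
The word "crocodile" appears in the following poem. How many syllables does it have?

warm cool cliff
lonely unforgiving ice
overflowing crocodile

3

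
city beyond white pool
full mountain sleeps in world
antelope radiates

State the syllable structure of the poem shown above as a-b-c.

Line 1: "city beyond white pool": 2+2+1+1 = 6
Line 2: "full mountain sleeps in world": 1+2+1+1+1 = 6
Line 3: "antelope radiates": 3+3 = 6

6-6-6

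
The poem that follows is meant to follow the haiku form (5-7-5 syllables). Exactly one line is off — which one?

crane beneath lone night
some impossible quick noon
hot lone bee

Line 1: crane(1) + beneath(2) + lone(1) + night(1) = 5 ✓
Line 2: some(1) + impossible(4) + quick(1) + noon(1) = 7 ✓
Line 3: hot(1) + lone(1) + bee(1) = 3 (expected 5)

The third line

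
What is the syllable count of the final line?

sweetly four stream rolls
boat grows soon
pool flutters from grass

The final line: pool(1) + flutters(2) + from(1) + grass(1) = 5

5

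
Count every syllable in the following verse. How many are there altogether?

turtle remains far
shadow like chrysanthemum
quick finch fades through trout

Line 1: turtle(2) + remains(2) + far(1) = 5
Line 2: shadow(2) + like(1) + chrysanthemum(4) = 7
Line 3: quick(1) + finch(1) + fades(1) + through(1) + trout(1) = 5
Total: 5 + 7 + 5 = 17

17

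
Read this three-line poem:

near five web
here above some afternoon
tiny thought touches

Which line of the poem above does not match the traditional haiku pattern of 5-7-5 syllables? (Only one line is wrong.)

Line 1: near(1) + five(1) + web(1) = 3 (expected 5)
Line 2: here(1) + above(2) + some(1) + afternoon(3) = 7 ✓
Line 3: tiny(2) + thought(1) + touches(2) = 5 ✓

Line 1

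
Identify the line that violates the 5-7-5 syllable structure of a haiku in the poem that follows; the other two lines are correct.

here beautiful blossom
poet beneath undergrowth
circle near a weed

The first line

Line 1: here (1), beautiful (3), blossom (2) → 6 (expected 5)
Line 2: poet (2), beneath (2), undergrowth (3) → 7 ✓
Line 3: circle (2), near (1), a (1), weed (1) → 5 ✓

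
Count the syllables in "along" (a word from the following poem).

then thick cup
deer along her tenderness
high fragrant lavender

"along" has 2 syllables.

2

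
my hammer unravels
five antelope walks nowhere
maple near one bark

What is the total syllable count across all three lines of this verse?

18

Line 1: my(1) + hammer(2) + unravels(3) = 6
Line 2: five(1) + antelope(3) + walks(1) + nowhere(2) = 7
Line 3: maple(2) + near(1) + one(1) + bark(1) = 5
Total: 6 + 7 + 5 = 18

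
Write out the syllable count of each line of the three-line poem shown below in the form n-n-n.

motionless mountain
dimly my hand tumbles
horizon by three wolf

Line 1: motionless(3) + mountain(2) = 5
Line 2: dimly(2) + my(1) + hand(1) + tumbles(2) = 6
Line 3: horizon(3) + by(1) + three(1) + wolf(1) = 6

5-6-6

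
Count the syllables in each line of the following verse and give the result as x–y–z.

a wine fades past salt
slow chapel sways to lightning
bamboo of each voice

5–7–5

Line 1: "a wine fades past salt": 1+1+1+1+1 = 5
Line 2: "slow chapel sways to lightning": 1+2+1+1+2 = 7
Line 3: "bamboo of each voice": 2+1+1+1 = 5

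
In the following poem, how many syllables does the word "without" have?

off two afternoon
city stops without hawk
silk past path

2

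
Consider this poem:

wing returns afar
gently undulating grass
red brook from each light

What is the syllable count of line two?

7

Line two: "gently undulating grass": 2+4+1 = 7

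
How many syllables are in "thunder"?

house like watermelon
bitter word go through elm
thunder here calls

2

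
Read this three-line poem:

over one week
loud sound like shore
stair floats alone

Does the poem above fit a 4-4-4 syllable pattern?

Line 1: over (2), one (1), week (1) → 4 ✓
Line 2: loud (1), sound (1), like (1), shore (1) → 4 ✓
Line 3: stair (1), floats (1), alone (2) → 4 ✓

Yes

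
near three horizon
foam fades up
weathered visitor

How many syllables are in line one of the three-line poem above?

5

Line one: "near three horizon": 1+1+3 = 5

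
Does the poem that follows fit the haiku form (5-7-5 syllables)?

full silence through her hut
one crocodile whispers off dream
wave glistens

Line 1: full(1) + silence(2) + through(1) + her(1) + hut(1) = 6 (expected 5)
Line 2: one(1) + crocodile(3) + whispers(2) + off(1) + dream(1) = 8 (expected 7)
Line 3: wave(1) + glistens(2) = 3 (expected 5)

No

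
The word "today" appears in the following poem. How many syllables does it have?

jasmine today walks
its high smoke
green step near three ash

"today" has 2 syllables.

2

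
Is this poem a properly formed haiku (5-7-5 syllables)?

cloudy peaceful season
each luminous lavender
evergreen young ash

Line 1: cloudy(2) + peaceful(2) + season(2) = 6 (expected 5)
Line 2: each(1) + luminous(3) + lavender(3) = 7 ✓
Line 3: evergreen(3) + young(1) + ash(1) = 5 ✓

No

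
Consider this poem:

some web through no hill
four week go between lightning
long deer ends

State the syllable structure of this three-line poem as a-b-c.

Line 1: some (1), web (1), through (1), no (1), hill (1) → 5
Line 2: four (1), week (1), go (1), between (2), lightning (2) → 7
Line 3: long (1), deer (1), ends (1) → 3

5-7-3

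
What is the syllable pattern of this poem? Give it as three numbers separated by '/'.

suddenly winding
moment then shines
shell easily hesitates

5/4/7

Line 1: suddenly(3) + winding(2) = 5
Line 2: moment(2) + then(1) + shines(1) = 4
Line 3: shell(1) + easily(3) + hesitates(3) = 7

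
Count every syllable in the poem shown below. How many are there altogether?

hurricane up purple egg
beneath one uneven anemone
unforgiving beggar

Line 1: hurricane(3) + up(1) + purple(2) + egg(1) = 7
Line 2: beneath(2) + one(1) + uneven(3) + anemone(4) = 10
Line 3: unforgiving(4) + beggar(2) = 6
Total: 7 + 10 + 6 = 23

23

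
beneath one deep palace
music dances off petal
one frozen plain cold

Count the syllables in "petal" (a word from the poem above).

2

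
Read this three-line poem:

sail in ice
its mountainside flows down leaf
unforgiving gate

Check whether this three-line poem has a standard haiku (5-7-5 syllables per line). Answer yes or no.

No

Line 1: sail(1) + in(1) + ice(1) = 3 (expected 5)
Line 2: its(1) + mountainside(3) + flows(1) + down(1) + leaf(1) = 7 ✓
Line 3: unforgiving(4) + gate(1) = 5 ✓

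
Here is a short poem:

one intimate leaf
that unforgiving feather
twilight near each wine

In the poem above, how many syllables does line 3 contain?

5

Line 3: twilight (2), near (1), each (1), wine (1) → 5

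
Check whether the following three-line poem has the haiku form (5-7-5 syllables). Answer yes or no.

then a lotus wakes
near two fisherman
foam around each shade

Line 1: then (1), a (1), lotus (2), wakes (1) → 5 ✓
Line 2: near (1), two (1), fisherman (3) → 5 (expected 7)
Line 3: foam (1), around (2), each (1), shade (1) → 5 ✓

No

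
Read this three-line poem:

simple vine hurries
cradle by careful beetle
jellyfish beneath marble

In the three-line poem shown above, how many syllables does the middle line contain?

The middle line: "cradle by careful beetle": 2+1+2+2 = 7

7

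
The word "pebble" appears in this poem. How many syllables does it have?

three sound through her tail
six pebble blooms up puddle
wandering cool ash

"pebble" has 2 syllables.

2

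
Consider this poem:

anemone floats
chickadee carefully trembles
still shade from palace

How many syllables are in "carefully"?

3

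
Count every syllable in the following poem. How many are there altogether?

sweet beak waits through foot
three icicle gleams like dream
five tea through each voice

Line 1: sweet (1), beak (1), waits (1), through (1), foot (1) → 5
Line 2: three (1), icicle (3), gleams (1), like (1), dream (1) → 7
Line 3: five (1), tea (1), through (1), each (1), voice (1) → 5
Total: 5 + 7 + 5 = 17

17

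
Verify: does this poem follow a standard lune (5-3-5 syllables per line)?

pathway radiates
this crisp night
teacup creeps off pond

Line 1: pathway(2) + radiates(3) = 5 ✓
Line 2: this(1) + crisp(1) + night(1) = 3 ✓
Line 3: teacup(2) + creeps(1) + off(1) + pond(1) = 5 ✓

Yes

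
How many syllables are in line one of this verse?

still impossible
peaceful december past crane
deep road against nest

Line one: still (1), impossible (4) → 5

5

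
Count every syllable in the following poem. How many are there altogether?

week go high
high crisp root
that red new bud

Line 1: week (1), go (1), high (1) → 3
Line 2: high (1), crisp (1), root (1) → 3
Line 3: that (1), red (1), new (1), bud (1) → 4
Total: 3 + 3 + 4 = 10

10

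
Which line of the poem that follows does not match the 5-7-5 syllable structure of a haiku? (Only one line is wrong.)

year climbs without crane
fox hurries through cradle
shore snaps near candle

Line 2

Line 1: year (1), climbs (1), without (2), crane (1) → 5 ✓
Line 2: fox (1), hurries (2), through (1), cradle (2) → 6 (expected 7)
Line 3: shore (1), snaps (1), near (1), candle (2) → 5 ✓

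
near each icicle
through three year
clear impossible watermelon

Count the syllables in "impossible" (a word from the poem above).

4

"impossible" has 4 syllables.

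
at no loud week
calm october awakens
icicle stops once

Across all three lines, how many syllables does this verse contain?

Line 1: at (1), no (1), loud (1), week (1) → 4
Line 2: calm (1), october (3), awakens (3) → 7
Line 3: icicle (3), stops (1), once (1) → 5
Total: 4 + 7 + 5 = 16

16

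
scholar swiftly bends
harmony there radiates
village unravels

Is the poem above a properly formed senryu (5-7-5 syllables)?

Yes

Line 1: scholar (2), swiftly (2), bends (1) → 5 ✓
Line 2: harmony (3), there (1), radiates (3) → 7 ✓
Line 3: village (2), unravels (3) → 5 ✓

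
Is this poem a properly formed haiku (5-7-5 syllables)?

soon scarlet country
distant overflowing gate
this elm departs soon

Yes

Line 1: "soon scarlet country": 1+2+2 = 5 ✓
Line 2: "distant overflowing gate": 2+4+1 = 7 ✓
Line 3: "this elm departs soon": 1+1+2+1 = 5 ✓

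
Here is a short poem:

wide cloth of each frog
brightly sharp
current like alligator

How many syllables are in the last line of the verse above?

The last line: current (2), like (1), alligator (4) → 7

7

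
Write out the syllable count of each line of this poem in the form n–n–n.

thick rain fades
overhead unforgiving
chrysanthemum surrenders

Line 1: "thick rain fades": 1+1+1 = 3
Line 2: "overhead unforgiving": 3+4 = 7
Line 3: "chrysanthemum surrenders": 4+3 = 7

3–7–7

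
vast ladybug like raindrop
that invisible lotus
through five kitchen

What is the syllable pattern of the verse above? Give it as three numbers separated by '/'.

Line 1: "vast ladybug like raindrop": 1+3+1+2 = 7
Line 2: "that invisible lotus": 1+4+2 = 7
Line 3: "through five kitchen": 1+1+2 = 4

7/7/4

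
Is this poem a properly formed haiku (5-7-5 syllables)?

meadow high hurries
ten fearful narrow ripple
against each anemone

Line 1: "meadow high hurries": 2+1+2 = 5 ✓
Line 2: "ten fearful narrow ripple": 1+2+2+2 = 7 ✓
Line 3: "against each anemone": 2+1+4 = 7 (expected 5)

No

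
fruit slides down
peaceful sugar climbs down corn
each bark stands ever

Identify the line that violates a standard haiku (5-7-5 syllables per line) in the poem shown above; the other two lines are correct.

Line 1: "fruit slides down": 1+1+1 = 3 (expected 5)
Line 2: "peaceful sugar climbs down corn": 2+2+1+1+1 = 7 ✓
Line 3: "each bark stands ever": 1+1+1+2 = 5 ✓

Line 1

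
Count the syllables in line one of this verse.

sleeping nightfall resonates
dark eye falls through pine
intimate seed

7

Line one: "sleeping nightfall resonates": 2+2+3 = 7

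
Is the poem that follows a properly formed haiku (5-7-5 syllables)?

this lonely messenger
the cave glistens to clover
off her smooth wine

No

Line 1: "this lonely messenger": 1+2+3 = 6 (expected 5)
Line 2: "the cave glistens to clover": 1+1+2+1+2 = 7 ✓
Line 3: "off her smooth wine": 1+1+1+1 = 4 (expected 5)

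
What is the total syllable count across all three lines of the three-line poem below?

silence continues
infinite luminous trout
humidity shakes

17

Line 1: silence(2) + continues(3) = 5
Line 2: infinite(3) + luminous(3) + trout(1) = 7
Line 3: humidity(4) + shakes(1) = 5
Total: 5 + 7 + 5 = 17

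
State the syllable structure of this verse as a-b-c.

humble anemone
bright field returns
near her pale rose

6-4-4

Line 1: "humble anemone": 2+4 = 6
Line 2: "bright field returns": 1+1+2 = 4
Line 3: "near her pale rose": 1+1+1+1 = 4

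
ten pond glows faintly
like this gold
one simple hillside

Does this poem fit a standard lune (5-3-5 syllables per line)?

Yes

Line 1: ten (1), pond (1), glows (1), faintly (2) → 5 ✓
Line 2: like (1), this (1), gold (1) → 3 ✓
Line 3: one (1), simple (2), hillside (2) → 5 ✓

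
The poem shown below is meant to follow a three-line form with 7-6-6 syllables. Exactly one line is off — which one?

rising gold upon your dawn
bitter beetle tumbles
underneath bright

Line 1: rising(2) + gold(1) + upon(2) + your(1) + dawn(1) = 7 ✓
Line 2: bitter(2) + beetle(2) + tumbles(2) = 6 ✓
Line 3: underneath(3) + bright(1) = 4 (expected 6)

The third line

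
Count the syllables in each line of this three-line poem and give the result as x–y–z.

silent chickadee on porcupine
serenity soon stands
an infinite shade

9–6–5

Line 1: "silent chickadee on porcupine": 2+3+1+3 = 9
Line 2: "serenity soon stands": 4+1+1 = 6
Line 3: "an infinite shade": 1+3+1 = 5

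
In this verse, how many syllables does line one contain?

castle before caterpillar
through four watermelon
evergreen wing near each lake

8

Line one: castle (2), before (2), caterpillar (4) → 8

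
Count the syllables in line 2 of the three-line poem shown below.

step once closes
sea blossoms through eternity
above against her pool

8

Line 2: "sea blossoms through eternity": 1+2+1+4 = 8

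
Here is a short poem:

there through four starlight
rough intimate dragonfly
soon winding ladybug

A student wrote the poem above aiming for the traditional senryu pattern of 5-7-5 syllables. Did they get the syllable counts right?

No

Line 1: there (1), through (1), four (1), starlight (2) → 5 ✓
Line 2: rough (1), intimate (3), dragonfly (3) → 7 ✓
Line 3: soon (1), winding (2), ladybug (3) → 6 (expected 5)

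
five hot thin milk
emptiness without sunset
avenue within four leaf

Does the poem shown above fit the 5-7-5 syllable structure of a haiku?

No

Line 1: five (1), hot (1), thin (1), milk (1) → 4 (expected 5)
Line 2: emptiness (3), without (2), sunset (2) → 7 ✓
Line 3: avenue (3), within (2), four (1), leaf (1) → 7 (expected 5)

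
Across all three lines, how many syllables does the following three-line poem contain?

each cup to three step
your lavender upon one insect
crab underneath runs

19

Line 1: each(1) + cup(1) + to(1) + three(1) + step(1) = 5
Line 2: your(1) + lavender(3) + upon(2) + one(1) + insect(2) = 9
Line 3: crab(1) + underneath(3) + runs(1) = 5
Total: 5 + 9 + 5 = 19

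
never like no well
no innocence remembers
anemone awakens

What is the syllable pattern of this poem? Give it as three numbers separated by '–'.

Line 1: "never like no well": 2+1+1+1 = 5
Line 2: "no innocence remembers": 1+3+3 = 7
Line 3: "anemone awakens": 4+3 = 7

5–7–7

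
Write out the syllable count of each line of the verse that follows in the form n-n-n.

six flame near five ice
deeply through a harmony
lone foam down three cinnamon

5-7-7

Line 1: "six flame near five ice": 1+1+1+1+1 = 5
Line 2: "deeply through a harmony": 2+1+1+3 = 7
Line 3: "lone foam down three cinnamon": 1+1+1+1+3 = 7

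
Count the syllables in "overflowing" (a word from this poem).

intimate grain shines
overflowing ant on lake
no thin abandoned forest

4

"overflowing" has 4 syllables.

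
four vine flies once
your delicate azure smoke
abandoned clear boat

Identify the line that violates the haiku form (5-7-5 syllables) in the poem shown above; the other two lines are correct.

Line 1

Line 1: four (1), vine (1), flies (1), once (1) → 4 (expected 5)
Line 2: your (1), delicate (3), azure (2), smoke (1) → 7 ✓
Line 3: abandoned (3), clear (1), boat (1) → 5 ✓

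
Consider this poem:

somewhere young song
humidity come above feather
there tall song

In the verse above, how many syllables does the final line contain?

The final line: there (1), tall (1), song (1) → 3

3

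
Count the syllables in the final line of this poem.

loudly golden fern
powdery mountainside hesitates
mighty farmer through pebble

The final line: "mighty farmer through pebble": 2+2+1+2 = 7

7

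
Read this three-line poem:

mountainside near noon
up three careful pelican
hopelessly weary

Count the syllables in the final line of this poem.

The final line: "hopelessly weary": 3+2 = 5

5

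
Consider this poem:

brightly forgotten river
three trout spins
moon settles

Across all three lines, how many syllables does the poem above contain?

Line 1: brightly (2), forgotten (3), river (2) → 7
Line 2: three (1), trout (1), spins (1) → 3
Line 3: moon (1), settles (2) → 3
Total: 7 + 3 + 3 = 13

13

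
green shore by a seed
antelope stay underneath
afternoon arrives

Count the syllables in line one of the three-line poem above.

5

Line one: green(1) + shore(1) + by(1) + a(1) + seed(1) = 5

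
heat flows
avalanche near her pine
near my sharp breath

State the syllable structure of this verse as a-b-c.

2-6-4

Line 1: heat(1) + flows(1) = 2
Line 2: avalanche(3) + near(1) + her(1) + pine(1) = 6
Line 3: near(1) + my(1) + sharp(1) + breath(1) = 4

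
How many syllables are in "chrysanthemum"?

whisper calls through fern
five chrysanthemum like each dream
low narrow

4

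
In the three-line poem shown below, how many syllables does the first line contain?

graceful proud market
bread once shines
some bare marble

5

The first line: "graceful proud market": 2+1+2 = 5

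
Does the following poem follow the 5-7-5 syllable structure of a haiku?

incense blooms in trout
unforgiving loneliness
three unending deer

Line 1: incense(2) + blooms(1) + in(1) + trout(1) = 5 ✓
Line 2: unforgiving(4) + loneliness(3) = 7 ✓
Line 3: three(1) + unending(3) + deer(1) = 5 ✓

Yes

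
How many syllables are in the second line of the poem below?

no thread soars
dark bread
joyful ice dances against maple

The second line: dark (1), bread (1) → 2

2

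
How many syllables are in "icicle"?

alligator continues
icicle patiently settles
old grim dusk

3

"icicle" has 3 syllables.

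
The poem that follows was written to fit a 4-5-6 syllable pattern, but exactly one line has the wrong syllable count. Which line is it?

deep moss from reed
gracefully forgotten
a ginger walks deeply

Line 1: "deep moss from reed": 1+1+1+1 = 4 ✓
Line 2: "gracefully forgotten": 3+3 = 6 (expected 5)
Line 3: "a ginger walks deeply": 1+2+1+2 = 6 ✓

The second line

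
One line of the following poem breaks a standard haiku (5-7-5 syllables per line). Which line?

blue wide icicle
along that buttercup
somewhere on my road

Line 2

Line 1: blue(1) + wide(1) + icicle(3) = 5 ✓
Line 2: along(2) + that(1) + buttercup(3) = 6 (expected 7)
Line 3: somewhere(2) + on(1) + my(1) + road(1) = 5 ✓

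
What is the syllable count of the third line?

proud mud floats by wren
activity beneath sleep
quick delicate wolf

The third line: quick (1), delicate (3), wolf (1) → 5

5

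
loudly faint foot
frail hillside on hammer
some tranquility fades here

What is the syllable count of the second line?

6

The second line: "frail hillside on hammer": 1+2+1+2 = 6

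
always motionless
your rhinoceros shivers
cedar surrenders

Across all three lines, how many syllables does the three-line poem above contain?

17

Line 1: always(2) + motionless(3) = 5
Line 2: your(1) + rhinoceros(4) + shivers(2) = 7
Line 3: cedar(2) + surrenders(3) = 5
Total: 5 + 7 + 5 = 17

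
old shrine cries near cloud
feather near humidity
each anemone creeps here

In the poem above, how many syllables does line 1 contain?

Line 1: old(1) + shrine(1) + cries(1) + near(1) + cloud(1) = 5

5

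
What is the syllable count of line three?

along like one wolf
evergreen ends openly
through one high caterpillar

Line three: through(1) + one(1) + high(1) + caterpillar(4) = 7

7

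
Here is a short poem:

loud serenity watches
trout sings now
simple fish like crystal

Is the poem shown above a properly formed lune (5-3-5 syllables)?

Line 1: "loud serenity watches": 1+4+2 = 7 (expected 5)
Line 2: "trout sings now": 1+1+1 = 3 ✓
Line 3: "simple fish like crystal": 2+1+1+2 = 6 (expected 5)

No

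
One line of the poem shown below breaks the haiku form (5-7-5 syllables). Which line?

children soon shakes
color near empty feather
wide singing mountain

Line 1: "children soon shakes": 2+1+1 = 4 (expected 5)
Line 2: "color near empty feather": 2+1+2+2 = 7 ✓
Line 3: "wide singing mountain": 1+2+2 = 5 ✓

Line 1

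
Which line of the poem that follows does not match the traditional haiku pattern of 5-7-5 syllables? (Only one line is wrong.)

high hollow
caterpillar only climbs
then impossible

Line 1: high(1) + hollow(2) = 3 (expected 5)
Line 2: caterpillar(4) + only(2) + climbs(1) = 7 ✓
Line 3: then(1) + impossible(4) = 5 ✓

The first line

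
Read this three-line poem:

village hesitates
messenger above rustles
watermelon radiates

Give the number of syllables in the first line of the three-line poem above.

The first line: village(2) + hesitates(3) = 5

5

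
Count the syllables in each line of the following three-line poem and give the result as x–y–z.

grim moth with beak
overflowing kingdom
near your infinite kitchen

Line 1: grim(1) + moth(1) + with(1) + beak(1) = 4
Line 2: overflowing(4) + kingdom(2) = 6
Line 3: near(1) + your(1) + infinite(3) + kitchen(2) = 7

4–6–7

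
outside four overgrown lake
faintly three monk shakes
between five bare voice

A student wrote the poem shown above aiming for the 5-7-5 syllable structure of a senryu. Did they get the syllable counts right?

Line 1: outside(2) + four(1) + overgrown(3) + lake(1) = 7 (expected 5)
Line 2: faintly(2) + three(1) + monk(1) + shakes(1) = 5 (expected 7)
Line 3: between(2) + five(1) + bare(1) + voice(1) = 5 ✓

No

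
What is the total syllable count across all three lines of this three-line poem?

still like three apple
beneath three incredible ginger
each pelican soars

19

Line 1: "still like three apple": 1+1+1+2 = 5
Line 2: "beneath three incredible ginger": 2+1+4+2 = 9
Line 3: "each pelican soars": 1+3+1 = 5
Total: 5 + 9 + 5 = 19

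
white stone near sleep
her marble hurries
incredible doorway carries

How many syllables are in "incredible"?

4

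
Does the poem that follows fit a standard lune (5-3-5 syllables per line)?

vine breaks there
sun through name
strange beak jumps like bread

Line 1: vine (1), breaks (1), there (1) → 3 (expected 5)
Line 2: sun (1), through (1), name (1) → 3 ✓
Line 3: strange (1), beak (1), jumps (1), like (1), bread (1) → 5 ✓

No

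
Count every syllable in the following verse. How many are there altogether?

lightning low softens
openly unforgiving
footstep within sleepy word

Line 1: lightning (2), low (1), softens (2) → 5
Line 2: openly (3), unforgiving (4) → 7
Line 3: footstep (2), within (2), sleepy (2), word (1) → 7
Total: 5 + 7 + 7 = 19

19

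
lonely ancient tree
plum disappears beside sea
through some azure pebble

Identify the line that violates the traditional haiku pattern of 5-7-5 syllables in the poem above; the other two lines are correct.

Line 3

Line 1: lonely(2) + ancient(2) + tree(1) = 5 ✓
Line 2: plum(1) + disappears(3) + beside(2) + sea(1) = 7 ✓
Line 3: through(1) + some(1) + azure(2) + pebble(2) = 6 (expected 5)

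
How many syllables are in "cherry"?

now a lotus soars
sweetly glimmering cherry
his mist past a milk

2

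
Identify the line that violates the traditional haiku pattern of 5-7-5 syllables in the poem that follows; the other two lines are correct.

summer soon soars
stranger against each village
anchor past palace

Line 1

Line 1: summer(2) + soon(1) + soars(1) = 4 (expected 5)
Line 2: stranger(2) + against(2) + each(1) + village(2) = 7 ✓
Line 3: anchor(2) + past(1) + palace(2) = 5 ✓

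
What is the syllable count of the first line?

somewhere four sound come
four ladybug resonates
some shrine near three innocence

5

The first line: "somewhere four sound come": 2+1+1+1 = 5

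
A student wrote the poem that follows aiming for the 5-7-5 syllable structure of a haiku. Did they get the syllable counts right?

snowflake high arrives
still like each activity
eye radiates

Line 1: snowflake (2), high (1), arrives (2) → 5 ✓
Line 2: still (1), like (1), each (1), activity (4) → 7 ✓
Line 3: eye (1), radiates (3) → 4 (expected 5)

No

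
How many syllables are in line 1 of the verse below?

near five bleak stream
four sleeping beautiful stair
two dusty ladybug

4

Line 1: "near five bleak stream": 1+1+1+1 = 4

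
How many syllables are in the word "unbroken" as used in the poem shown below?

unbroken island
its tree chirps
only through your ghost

3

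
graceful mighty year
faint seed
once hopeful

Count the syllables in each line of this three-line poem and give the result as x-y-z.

5-2-3

Line 1: "graceful mighty year": 2+2+1 = 5
Line 2: "faint seed": 1+1 = 2
Line 3: "once hopeful": 1+2 = 3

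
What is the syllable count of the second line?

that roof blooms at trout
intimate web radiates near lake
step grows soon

The second line: intimate(3) + web(1) + radiates(3) + near(1) + lake(1) = 9

9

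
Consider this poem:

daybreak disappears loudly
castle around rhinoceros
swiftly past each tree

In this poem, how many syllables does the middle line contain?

The middle line: castle(2) + around(2) + rhinoceros(4) = 8

8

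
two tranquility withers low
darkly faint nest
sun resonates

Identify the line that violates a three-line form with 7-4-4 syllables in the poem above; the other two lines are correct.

Line 1: "two tranquility withers low": 1+4+2+1 = 8 (expected 7)
Line 2: "darkly faint nest": 2+1+1 = 4 ✓
Line 3: "sun resonates": 1+3 = 4 ✓

The first line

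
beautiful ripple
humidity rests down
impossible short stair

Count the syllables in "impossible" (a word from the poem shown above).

"impossible" has 4 syllables.

4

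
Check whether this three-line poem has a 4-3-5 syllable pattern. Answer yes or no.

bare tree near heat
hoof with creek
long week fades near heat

Yes

Line 1: bare(1) + tree(1) + near(1) + heat(1) = 4 ✓
Line 2: hoof(1) + with(1) + creek(1) = 3 ✓
Line 3: long(1) + week(1) + fades(1) + near(1) + heat(1) = 5 ✓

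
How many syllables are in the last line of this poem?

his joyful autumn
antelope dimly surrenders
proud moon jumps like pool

The last line: "proud moon jumps like pool": 1+1+1+1+1 = 5

5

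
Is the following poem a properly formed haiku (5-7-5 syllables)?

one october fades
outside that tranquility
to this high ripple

Yes

Line 1: "one october fades": 1+3+1 = 5 ✓
Line 2: "outside that tranquility": 2+1+4 = 7 ✓
Line 3: "to this high ripple": 1+1+1+2 = 5 ✓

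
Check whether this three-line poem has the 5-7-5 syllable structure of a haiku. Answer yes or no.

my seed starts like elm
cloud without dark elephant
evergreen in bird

Yes

Line 1: "my seed starts like elm": 1+1+1+1+1 = 5 ✓
Line 2: "cloud without dark elephant": 1+2+1+3 = 7 ✓
Line 3: "evergreen in bird": 3+1+1 = 5 ✓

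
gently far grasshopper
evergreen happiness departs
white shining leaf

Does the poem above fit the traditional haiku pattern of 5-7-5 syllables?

No

Line 1: gently (2), far (1), grasshopper (3) → 6 (expected 5)
Line 2: evergreen (3), happiness (3), departs (2) → 8 (expected 7)
Line 3: white (1), shining (2), leaf (1) → 4 (expected 5)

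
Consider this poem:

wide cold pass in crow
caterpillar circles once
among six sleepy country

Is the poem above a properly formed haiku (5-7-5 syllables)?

No

Line 1: wide(1) + cold(1) + pass(1) + in(1) + crow(1) = 5 ✓
Line 2: caterpillar(4) + circles(2) + once(1) = 7 ✓
Line 3: among(2) + six(1) + sleepy(2) + country(2) = 7 (expected 5)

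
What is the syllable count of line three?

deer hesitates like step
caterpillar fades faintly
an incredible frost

6

Line three: an (1), incredible (4), frost (1) → 6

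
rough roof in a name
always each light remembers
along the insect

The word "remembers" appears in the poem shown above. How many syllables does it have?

3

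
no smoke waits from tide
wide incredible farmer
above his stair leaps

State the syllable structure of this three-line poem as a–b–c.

Line 1: no(1) + smoke(1) + waits(1) + from(1) + tide(1) = 5
Line 2: wide(1) + incredible(4) + farmer(2) = 7
Line 3: above(2) + his(1) + stair(1) + leaps(1) = 5

5–7–5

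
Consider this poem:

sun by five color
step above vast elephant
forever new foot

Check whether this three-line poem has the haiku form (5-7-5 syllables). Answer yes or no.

Line 1: "sun by five color": 1+1+1+2 = 5 ✓
Line 2: "step above vast elephant": 1+2+1+3 = 7 ✓
Line 3: "forever new foot": 3+1+1 = 5 ✓

Yes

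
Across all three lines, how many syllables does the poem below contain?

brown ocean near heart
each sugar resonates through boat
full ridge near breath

Line 1: "brown ocean near heart": 1+2+1+1 = 5
Line 2: "each sugar resonates through boat": 1+2+3+1+1 = 8
Line 3: "full ridge near breath": 1+1+1+1 = 4
Total: 5 + 8 + 4 = 17

17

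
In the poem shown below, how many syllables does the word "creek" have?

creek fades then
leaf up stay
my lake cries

1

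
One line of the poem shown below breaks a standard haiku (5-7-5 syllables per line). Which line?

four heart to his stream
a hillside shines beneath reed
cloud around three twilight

The third line

Line 1: four(1) + heart(1) + to(1) + his(1) + stream(1) = 5 ✓
Line 2: a(1) + hillside(2) + shines(1) + beneath(2) + reed(1) = 7 ✓
Line 3: cloud(1) + around(2) + three(1) + twilight(2) = 6 (expected 5)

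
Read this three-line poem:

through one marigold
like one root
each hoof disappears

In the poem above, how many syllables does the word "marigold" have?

"marigold" has 3 syllables.

3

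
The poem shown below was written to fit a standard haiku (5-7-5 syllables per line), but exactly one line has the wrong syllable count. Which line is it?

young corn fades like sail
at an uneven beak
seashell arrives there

Line 1: young (1), corn (1), fades (1), like (1), sail (1) → 5 ✓
Line 2: at (1), an (1), uneven (3), beak (1) → 6 (expected 7)
Line 3: seashell (2), arrives (2), there (1) → 5 ✓

The second line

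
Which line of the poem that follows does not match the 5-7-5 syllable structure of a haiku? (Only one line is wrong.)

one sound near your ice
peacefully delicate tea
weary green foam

Line 1: "one sound near your ice": 1+1+1+1+1 = 5 ✓
Line 2: "peacefully delicate tea": 3+3+1 = 7 ✓
Line 3: "weary green foam": 2+1+1 = 4 (expected 5)

The third line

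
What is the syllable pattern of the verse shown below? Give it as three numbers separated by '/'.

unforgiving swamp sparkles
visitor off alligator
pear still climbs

7/8/3

Line 1: unforgiving (4), swamp (1), sparkles (2) → 7
Line 2: visitor (3), off (1), alligator (4) → 8
Line 3: pear (1), still (1), climbs (1) → 3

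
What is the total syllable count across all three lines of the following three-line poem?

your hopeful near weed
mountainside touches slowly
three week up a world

Line 1: "your hopeful near weed": 1+2+1+1 = 5
Line 2: "mountainside touches slowly": 3+2+2 = 7
Line 3: "three week up a world": 1+1+1+1+1 = 5
Total: 5 + 7 + 5 = 17

17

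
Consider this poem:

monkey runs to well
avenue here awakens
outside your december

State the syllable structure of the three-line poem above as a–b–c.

Line 1: monkey(2) + runs(1) + to(1) + well(1) = 5
Line 2: avenue(3) + here(1) + awakens(3) = 7
Line 3: outside(2) + your(1) + december(3) = 6

5–7–6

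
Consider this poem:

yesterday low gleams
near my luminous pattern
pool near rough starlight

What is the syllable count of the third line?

The third line: pool(1) + near(1) + rough(1) + starlight(2) = 5

5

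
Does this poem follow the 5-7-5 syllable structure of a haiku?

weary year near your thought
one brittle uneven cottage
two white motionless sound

Line 1: weary (2), year (1), near (1), your (1), thought (1) → 6 (expected 5)
Line 2: one (1), brittle (2), uneven (3), cottage (2) → 8 (expected 7)
Line 3: two (1), white (1), motionless (3), sound (1) → 6 (expected 5)

No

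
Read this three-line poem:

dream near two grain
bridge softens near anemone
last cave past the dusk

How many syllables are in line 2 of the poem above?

Line 2: "bridge softens near anemone": 1+2+1+4 = 8

8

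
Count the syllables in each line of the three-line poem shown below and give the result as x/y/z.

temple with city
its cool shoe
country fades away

5/3/5

Line 1: "temple with city": 2+1+2 = 5
Line 2: "its cool shoe": 1+1+1 = 3
Line 3: "country fades away": 2+1+2 = 5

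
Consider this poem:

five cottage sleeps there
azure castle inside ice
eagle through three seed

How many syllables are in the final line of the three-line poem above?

5

The final line: eagle (2), through (1), three (1), seed (1) → 5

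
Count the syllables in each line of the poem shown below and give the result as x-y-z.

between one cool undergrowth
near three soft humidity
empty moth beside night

7-7-6

Line 1: between(2) + one(1) + cool(1) + undergrowth(3) = 7
Line 2: near(1) + three(1) + soft(1) + humidity(4) = 7
Line 3: empty(2) + moth(1) + beside(2) + night(1) = 6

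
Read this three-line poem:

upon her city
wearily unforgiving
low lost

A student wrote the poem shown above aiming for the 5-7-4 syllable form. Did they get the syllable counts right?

Line 1: upon(2) + her(1) + city(2) = 5 ✓
Line 2: wearily(3) + unforgiving(4) = 7 ✓
Line 3: low(1) + lost(1) = 2 (expected 4)

No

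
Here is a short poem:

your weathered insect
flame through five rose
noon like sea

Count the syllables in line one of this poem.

5

Line one: your(1) + weathered(2) + insect(2) = 5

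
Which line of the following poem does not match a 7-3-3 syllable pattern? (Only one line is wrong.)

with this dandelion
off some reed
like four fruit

Line 1: "with this dandelion": 1+1+4 = 6 (expected 7)
Line 2: "off some reed": 1+1+1 = 3 ✓
Line 3: "like four fruit": 1+1+1 = 3 ✓

The first line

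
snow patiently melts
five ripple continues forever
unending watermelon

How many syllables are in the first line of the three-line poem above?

5

The first line: snow(1) + patiently(3) + melts(1) = 5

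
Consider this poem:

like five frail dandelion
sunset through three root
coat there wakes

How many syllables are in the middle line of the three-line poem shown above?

5

The middle line: "sunset through three root": 2+1+1+1 = 5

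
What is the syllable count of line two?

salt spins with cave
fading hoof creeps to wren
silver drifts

6

Line two: fading(2) + hoof(1) + creeps(1) + to(1) + wren(1) = 6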